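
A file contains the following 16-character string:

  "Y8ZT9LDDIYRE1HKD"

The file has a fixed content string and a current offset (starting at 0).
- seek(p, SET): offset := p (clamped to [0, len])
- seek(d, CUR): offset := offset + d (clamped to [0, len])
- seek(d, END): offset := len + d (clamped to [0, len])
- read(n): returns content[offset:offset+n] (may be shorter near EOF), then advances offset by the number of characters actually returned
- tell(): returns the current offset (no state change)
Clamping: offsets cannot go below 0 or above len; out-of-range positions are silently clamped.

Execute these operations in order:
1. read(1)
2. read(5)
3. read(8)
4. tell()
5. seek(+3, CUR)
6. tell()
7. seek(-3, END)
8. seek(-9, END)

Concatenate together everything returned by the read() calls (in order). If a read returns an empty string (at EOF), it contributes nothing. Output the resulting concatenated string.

After 1 (read(1)): returned 'Y', offset=1
After 2 (read(5)): returned '8ZT9L', offset=6
After 3 (read(8)): returned 'DDIYRE1H', offset=14
After 4 (tell()): offset=14
After 5 (seek(+3, CUR)): offset=16
After 6 (tell()): offset=16
After 7 (seek(-3, END)): offset=13
After 8 (seek(-9, END)): offset=7

Answer: Y8ZT9LDDIYRE1H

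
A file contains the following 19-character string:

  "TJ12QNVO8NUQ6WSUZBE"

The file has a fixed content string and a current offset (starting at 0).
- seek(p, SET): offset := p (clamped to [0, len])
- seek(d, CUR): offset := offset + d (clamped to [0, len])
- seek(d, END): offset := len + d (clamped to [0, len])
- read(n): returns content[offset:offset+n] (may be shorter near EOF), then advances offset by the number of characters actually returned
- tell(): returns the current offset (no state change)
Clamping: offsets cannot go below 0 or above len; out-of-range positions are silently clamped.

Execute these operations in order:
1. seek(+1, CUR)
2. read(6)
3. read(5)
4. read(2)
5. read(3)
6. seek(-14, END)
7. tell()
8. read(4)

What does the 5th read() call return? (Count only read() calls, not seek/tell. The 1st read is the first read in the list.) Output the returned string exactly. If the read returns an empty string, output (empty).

After 1 (seek(+1, CUR)): offset=1
After 2 (read(6)): returned 'J12QNV', offset=7
After 3 (read(5)): returned 'O8NUQ', offset=12
After 4 (read(2)): returned '6W', offset=14
After 5 (read(3)): returned 'SUZ', offset=17
After 6 (seek(-14, END)): offset=5
After 7 (tell()): offset=5
After 8 (read(4)): returned 'NVO8', offset=9

Answer: NVO8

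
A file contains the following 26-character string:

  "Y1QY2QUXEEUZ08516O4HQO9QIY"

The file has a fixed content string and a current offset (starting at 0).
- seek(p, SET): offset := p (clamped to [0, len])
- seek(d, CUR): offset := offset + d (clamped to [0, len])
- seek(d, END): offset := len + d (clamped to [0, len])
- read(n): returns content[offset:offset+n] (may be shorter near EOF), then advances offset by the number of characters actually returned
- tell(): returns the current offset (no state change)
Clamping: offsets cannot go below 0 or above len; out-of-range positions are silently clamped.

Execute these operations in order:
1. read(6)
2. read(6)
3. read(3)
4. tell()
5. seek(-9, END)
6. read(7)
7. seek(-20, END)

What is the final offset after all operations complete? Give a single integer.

Answer: 6

Derivation:
After 1 (read(6)): returned 'Y1QY2Q', offset=6
After 2 (read(6)): returned 'UXEEUZ', offset=12
After 3 (read(3)): returned '085', offset=15
After 4 (tell()): offset=15
After 5 (seek(-9, END)): offset=17
After 6 (read(7)): returned 'O4HQO9Q', offset=24
After 7 (seek(-20, END)): offset=6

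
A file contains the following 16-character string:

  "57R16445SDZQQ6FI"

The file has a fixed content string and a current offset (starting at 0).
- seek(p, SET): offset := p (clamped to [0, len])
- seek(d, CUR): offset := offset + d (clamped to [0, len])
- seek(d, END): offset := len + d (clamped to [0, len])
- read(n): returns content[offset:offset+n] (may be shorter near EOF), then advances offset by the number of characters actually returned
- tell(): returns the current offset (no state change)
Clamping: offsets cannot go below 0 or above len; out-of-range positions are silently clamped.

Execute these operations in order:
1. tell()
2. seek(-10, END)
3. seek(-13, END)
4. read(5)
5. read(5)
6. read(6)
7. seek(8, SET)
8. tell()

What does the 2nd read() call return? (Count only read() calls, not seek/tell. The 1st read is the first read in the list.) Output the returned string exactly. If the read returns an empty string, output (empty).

After 1 (tell()): offset=0
After 2 (seek(-10, END)): offset=6
After 3 (seek(-13, END)): offset=3
After 4 (read(5)): returned '16445', offset=8
After 5 (read(5)): returned 'SDZQQ', offset=13
After 6 (read(6)): returned '6FI', offset=16
After 7 (seek(8, SET)): offset=8
After 8 (tell()): offset=8

Answer: SDZQQ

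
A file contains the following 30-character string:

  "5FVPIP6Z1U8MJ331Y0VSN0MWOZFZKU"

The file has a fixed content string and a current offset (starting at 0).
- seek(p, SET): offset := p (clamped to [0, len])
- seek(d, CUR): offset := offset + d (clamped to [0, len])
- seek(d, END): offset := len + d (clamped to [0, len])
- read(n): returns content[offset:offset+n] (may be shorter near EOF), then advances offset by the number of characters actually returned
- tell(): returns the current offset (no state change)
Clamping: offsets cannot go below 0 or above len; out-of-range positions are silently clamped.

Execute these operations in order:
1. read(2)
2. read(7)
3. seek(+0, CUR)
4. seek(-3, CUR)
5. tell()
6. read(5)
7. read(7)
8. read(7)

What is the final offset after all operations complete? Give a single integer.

Answer: 25

Derivation:
After 1 (read(2)): returned '5F', offset=2
After 2 (read(7)): returned 'VPIP6Z1', offset=9
After 3 (seek(+0, CUR)): offset=9
After 4 (seek(-3, CUR)): offset=6
After 5 (tell()): offset=6
After 6 (read(5)): returned '6Z1U8', offset=11
After 7 (read(7)): returned 'MJ331Y0', offset=18
After 8 (read(7)): returned 'VSN0MWO', offset=25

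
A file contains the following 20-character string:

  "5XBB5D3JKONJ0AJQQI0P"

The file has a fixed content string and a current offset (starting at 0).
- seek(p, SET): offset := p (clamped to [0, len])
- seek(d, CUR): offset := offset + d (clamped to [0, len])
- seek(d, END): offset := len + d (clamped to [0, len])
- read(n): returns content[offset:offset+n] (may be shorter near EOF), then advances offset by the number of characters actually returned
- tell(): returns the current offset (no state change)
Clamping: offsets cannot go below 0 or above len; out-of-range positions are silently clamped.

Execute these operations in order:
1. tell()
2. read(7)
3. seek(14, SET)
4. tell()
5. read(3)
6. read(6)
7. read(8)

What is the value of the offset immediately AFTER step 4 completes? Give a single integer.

After 1 (tell()): offset=0
After 2 (read(7)): returned '5XBB5D3', offset=7
After 3 (seek(14, SET)): offset=14
After 4 (tell()): offset=14

Answer: 14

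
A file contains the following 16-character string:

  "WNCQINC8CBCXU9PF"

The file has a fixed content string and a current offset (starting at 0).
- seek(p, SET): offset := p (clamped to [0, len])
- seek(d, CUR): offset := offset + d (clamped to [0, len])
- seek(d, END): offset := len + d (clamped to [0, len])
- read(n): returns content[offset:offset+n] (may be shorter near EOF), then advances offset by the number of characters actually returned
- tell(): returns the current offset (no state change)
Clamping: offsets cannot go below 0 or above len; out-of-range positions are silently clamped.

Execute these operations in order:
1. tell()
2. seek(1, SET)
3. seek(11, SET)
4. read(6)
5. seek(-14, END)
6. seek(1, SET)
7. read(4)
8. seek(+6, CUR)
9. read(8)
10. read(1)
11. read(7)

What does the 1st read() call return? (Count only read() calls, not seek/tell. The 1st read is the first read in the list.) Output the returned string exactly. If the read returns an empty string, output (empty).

Answer: XU9PF

Derivation:
After 1 (tell()): offset=0
After 2 (seek(1, SET)): offset=1
After 3 (seek(11, SET)): offset=11
After 4 (read(6)): returned 'XU9PF', offset=16
After 5 (seek(-14, END)): offset=2
After 6 (seek(1, SET)): offset=1
After 7 (read(4)): returned 'NCQI', offset=5
After 8 (seek(+6, CUR)): offset=11
After 9 (read(8)): returned 'XU9PF', offset=16
After 10 (read(1)): returned '', offset=16
After 11 (read(7)): returned '', offset=16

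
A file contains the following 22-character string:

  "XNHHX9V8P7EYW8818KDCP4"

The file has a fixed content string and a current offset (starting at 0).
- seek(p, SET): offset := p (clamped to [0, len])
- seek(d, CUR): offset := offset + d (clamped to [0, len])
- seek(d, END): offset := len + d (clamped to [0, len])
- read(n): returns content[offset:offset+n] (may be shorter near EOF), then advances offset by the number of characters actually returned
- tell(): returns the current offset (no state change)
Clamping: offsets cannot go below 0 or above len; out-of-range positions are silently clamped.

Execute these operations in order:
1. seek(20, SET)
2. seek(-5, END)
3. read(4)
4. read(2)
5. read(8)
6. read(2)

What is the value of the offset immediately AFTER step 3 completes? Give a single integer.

Answer: 21

Derivation:
After 1 (seek(20, SET)): offset=20
After 2 (seek(-5, END)): offset=17
After 3 (read(4)): returned 'KDCP', offset=21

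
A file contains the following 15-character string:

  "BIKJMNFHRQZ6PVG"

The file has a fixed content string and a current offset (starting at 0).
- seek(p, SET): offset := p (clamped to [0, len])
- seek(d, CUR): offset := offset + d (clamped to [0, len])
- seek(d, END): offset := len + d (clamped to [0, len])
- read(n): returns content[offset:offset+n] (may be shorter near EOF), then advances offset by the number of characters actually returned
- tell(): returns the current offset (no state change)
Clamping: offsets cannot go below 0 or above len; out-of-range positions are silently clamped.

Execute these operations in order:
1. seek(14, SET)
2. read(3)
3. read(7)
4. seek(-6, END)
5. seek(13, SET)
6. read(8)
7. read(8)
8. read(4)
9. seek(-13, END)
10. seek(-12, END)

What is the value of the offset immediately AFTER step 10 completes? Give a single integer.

After 1 (seek(14, SET)): offset=14
After 2 (read(3)): returned 'G', offset=15
After 3 (read(7)): returned '', offset=15
After 4 (seek(-6, END)): offset=9
After 5 (seek(13, SET)): offset=13
After 6 (read(8)): returned 'VG', offset=15
After 7 (read(8)): returned '', offset=15
After 8 (read(4)): returned '', offset=15
After 9 (seek(-13, END)): offset=2
After 10 (seek(-12, END)): offset=3

Answer: 3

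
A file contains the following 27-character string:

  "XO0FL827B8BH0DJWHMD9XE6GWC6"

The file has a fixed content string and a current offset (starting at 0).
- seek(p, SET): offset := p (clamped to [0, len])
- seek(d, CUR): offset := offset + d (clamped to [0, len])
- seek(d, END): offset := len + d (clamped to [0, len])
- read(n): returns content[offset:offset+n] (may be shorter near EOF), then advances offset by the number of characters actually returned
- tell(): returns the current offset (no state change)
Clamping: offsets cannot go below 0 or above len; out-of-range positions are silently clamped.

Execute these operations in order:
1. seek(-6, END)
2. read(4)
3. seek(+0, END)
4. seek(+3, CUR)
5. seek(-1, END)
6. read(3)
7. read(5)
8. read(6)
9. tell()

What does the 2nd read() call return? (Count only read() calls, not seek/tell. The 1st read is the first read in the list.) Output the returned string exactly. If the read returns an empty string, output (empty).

After 1 (seek(-6, END)): offset=21
After 2 (read(4)): returned 'E6GW', offset=25
After 3 (seek(+0, END)): offset=27
After 4 (seek(+3, CUR)): offset=27
After 5 (seek(-1, END)): offset=26
After 6 (read(3)): returned '6', offset=27
After 7 (read(5)): returned '', offset=27
After 8 (read(6)): returned '', offset=27
After 9 (tell()): offset=27

Answer: 6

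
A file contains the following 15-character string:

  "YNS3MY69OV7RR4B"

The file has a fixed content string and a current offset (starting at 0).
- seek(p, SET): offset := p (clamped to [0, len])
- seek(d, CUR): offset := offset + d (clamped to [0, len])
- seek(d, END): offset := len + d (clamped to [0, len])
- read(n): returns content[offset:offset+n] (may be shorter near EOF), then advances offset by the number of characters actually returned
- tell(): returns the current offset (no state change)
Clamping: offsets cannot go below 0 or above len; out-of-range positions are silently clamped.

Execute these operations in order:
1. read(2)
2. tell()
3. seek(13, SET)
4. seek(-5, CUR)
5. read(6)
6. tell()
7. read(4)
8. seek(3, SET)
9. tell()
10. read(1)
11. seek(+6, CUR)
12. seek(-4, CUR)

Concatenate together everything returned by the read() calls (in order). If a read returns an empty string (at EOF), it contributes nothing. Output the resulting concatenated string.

Answer: YNOV7RR4B3

Derivation:
After 1 (read(2)): returned 'YN', offset=2
After 2 (tell()): offset=2
After 3 (seek(13, SET)): offset=13
After 4 (seek(-5, CUR)): offset=8
After 5 (read(6)): returned 'OV7RR4', offset=14
After 6 (tell()): offset=14
After 7 (read(4)): returned 'B', offset=15
After 8 (seek(3, SET)): offset=3
After 9 (tell()): offset=3
After 10 (read(1)): returned '3', offset=4
After 11 (seek(+6, CUR)): offset=10
After 12 (seek(-4, CUR)): offset=6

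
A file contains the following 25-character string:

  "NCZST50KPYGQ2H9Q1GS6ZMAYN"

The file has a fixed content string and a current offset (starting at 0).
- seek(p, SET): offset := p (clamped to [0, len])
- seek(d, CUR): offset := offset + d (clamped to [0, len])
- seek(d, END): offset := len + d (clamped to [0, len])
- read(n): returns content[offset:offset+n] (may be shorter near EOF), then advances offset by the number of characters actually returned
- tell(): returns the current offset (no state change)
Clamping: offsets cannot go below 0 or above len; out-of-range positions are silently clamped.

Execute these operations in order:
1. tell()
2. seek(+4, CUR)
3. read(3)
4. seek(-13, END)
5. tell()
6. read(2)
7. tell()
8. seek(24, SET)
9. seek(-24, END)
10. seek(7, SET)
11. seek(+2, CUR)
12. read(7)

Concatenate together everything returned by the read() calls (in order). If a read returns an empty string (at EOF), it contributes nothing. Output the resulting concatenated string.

Answer: T502HYGQ2H9Q

Derivation:
After 1 (tell()): offset=0
After 2 (seek(+4, CUR)): offset=4
After 3 (read(3)): returned 'T50', offset=7
After 4 (seek(-13, END)): offset=12
After 5 (tell()): offset=12
After 6 (read(2)): returned '2H', offset=14
After 7 (tell()): offset=14
After 8 (seek(24, SET)): offset=24
After 9 (seek(-24, END)): offset=1
After 10 (seek(7, SET)): offset=7
After 11 (seek(+2, CUR)): offset=9
After 12 (read(7)): returned 'YGQ2H9Q', offset=16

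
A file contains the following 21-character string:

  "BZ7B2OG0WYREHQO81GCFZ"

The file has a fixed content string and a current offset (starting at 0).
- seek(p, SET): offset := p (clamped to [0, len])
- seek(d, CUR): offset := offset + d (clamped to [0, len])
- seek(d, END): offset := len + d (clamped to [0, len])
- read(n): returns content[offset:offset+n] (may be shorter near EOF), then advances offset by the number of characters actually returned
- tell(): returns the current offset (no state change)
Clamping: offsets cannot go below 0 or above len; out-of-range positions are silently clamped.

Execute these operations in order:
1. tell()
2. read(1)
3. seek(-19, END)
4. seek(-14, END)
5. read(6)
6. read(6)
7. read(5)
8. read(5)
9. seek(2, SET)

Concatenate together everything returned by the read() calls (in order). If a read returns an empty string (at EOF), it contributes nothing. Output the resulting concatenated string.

Answer: B0WYREHQO81GCFZ

Derivation:
After 1 (tell()): offset=0
After 2 (read(1)): returned 'B', offset=1
After 3 (seek(-19, END)): offset=2
After 4 (seek(-14, END)): offset=7
After 5 (read(6)): returned '0WYREH', offset=13
After 6 (read(6)): returned 'QO81GC', offset=19
After 7 (read(5)): returned 'FZ', offset=21
After 8 (read(5)): returned '', offset=21
After 9 (seek(2, SET)): offset=2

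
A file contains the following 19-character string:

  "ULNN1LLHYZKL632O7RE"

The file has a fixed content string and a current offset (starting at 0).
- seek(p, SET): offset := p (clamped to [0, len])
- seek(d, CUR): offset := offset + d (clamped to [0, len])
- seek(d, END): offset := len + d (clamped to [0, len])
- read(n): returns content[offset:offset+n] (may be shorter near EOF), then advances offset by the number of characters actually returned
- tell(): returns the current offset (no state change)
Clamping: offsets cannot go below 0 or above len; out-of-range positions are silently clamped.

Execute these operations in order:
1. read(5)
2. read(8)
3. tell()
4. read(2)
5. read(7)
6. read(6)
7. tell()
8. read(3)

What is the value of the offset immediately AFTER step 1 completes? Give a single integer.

After 1 (read(5)): returned 'ULNN1', offset=5

Answer: 5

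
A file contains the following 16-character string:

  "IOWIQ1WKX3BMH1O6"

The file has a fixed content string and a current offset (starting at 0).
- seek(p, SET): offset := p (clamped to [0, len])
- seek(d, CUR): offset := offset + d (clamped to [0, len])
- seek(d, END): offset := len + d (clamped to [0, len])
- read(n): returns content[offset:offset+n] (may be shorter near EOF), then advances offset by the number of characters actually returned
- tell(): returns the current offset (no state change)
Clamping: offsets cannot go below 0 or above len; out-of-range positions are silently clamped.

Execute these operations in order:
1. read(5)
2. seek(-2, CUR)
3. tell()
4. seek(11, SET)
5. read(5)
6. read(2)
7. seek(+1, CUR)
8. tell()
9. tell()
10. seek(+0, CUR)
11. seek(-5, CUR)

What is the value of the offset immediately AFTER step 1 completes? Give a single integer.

After 1 (read(5)): returned 'IOWIQ', offset=5

Answer: 5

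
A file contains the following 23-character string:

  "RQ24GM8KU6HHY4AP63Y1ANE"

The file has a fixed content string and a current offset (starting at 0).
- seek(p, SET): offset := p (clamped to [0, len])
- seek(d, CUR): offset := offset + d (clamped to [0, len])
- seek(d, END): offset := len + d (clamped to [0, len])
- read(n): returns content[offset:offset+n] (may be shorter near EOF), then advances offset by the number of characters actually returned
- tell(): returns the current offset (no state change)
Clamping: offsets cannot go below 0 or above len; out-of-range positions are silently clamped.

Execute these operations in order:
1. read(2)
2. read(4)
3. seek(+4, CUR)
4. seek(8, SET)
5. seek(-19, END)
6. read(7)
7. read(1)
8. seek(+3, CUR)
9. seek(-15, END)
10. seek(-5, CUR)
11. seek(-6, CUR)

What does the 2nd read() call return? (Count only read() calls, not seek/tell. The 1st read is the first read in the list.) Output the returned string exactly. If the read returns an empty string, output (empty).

Answer: 24GM

Derivation:
After 1 (read(2)): returned 'RQ', offset=2
After 2 (read(4)): returned '24GM', offset=6
After 3 (seek(+4, CUR)): offset=10
After 4 (seek(8, SET)): offset=8
After 5 (seek(-19, END)): offset=4
After 6 (read(7)): returned 'GM8KU6H', offset=11
After 7 (read(1)): returned 'H', offset=12
After 8 (seek(+3, CUR)): offset=15
After 9 (seek(-15, END)): offset=8
After 10 (seek(-5, CUR)): offset=3
After 11 (seek(-6, CUR)): offset=0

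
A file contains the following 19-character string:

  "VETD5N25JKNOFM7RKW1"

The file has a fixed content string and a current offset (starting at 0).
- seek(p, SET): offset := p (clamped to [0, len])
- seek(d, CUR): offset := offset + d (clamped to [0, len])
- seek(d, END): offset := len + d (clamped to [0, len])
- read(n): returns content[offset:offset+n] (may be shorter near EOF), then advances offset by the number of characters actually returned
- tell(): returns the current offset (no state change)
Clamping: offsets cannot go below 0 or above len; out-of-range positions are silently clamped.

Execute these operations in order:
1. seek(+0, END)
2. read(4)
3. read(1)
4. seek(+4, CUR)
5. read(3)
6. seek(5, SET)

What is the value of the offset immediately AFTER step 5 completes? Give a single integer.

After 1 (seek(+0, END)): offset=19
After 2 (read(4)): returned '', offset=19
After 3 (read(1)): returned '', offset=19
After 4 (seek(+4, CUR)): offset=19
After 5 (read(3)): returned '', offset=19

Answer: 19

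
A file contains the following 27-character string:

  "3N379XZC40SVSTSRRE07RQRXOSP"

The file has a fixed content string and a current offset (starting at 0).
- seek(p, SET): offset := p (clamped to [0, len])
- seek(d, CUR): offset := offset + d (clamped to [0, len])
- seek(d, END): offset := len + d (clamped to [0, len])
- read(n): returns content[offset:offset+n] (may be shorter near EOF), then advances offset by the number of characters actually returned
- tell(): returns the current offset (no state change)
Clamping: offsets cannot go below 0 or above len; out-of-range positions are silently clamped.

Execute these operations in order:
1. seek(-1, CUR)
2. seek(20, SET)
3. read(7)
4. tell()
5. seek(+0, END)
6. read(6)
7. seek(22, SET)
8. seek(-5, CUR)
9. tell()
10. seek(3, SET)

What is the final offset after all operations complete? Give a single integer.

After 1 (seek(-1, CUR)): offset=0
After 2 (seek(20, SET)): offset=20
After 3 (read(7)): returned 'RQRXOSP', offset=27
After 4 (tell()): offset=27
After 5 (seek(+0, END)): offset=27
After 6 (read(6)): returned '', offset=27
After 7 (seek(22, SET)): offset=22
After 8 (seek(-5, CUR)): offset=17
After 9 (tell()): offset=17
After 10 (seek(3, SET)): offset=3

Answer: 3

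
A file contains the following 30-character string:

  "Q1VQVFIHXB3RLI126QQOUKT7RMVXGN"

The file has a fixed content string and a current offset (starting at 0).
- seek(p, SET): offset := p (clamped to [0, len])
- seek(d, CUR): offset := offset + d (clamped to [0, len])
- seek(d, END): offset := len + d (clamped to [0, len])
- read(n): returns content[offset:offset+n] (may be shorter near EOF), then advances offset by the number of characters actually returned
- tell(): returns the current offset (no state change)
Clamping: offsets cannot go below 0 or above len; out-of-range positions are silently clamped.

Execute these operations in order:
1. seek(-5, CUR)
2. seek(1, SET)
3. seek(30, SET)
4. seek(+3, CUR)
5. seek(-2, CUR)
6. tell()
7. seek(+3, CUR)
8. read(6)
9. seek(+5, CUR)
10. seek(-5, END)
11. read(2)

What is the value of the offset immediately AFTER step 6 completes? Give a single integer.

After 1 (seek(-5, CUR)): offset=0
After 2 (seek(1, SET)): offset=1
After 3 (seek(30, SET)): offset=30
After 4 (seek(+3, CUR)): offset=30
After 5 (seek(-2, CUR)): offset=28
After 6 (tell()): offset=28

Answer: 28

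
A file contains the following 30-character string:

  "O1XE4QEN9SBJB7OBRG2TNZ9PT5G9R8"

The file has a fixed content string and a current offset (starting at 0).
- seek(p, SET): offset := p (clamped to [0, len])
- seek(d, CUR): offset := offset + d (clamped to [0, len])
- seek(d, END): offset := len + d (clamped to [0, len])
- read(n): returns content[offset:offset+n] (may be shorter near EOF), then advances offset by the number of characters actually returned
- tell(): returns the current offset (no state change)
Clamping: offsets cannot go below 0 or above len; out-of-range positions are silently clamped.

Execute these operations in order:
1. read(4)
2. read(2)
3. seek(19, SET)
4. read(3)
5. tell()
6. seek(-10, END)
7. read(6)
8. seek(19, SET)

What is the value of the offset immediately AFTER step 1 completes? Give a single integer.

After 1 (read(4)): returned 'O1XE', offset=4

Answer: 4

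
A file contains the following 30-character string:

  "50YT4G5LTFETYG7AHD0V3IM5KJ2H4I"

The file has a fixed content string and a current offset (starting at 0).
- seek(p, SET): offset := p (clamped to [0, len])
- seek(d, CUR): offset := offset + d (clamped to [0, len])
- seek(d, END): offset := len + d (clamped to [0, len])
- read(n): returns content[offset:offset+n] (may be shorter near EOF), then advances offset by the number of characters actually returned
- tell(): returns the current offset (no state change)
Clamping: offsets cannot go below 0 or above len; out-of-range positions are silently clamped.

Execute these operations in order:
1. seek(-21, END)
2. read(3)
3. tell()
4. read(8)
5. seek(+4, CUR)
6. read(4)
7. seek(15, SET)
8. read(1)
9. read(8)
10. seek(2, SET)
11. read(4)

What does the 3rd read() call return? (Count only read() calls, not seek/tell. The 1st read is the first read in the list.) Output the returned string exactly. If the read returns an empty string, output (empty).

Answer: KJ2H

Derivation:
After 1 (seek(-21, END)): offset=9
After 2 (read(3)): returned 'FET', offset=12
After 3 (tell()): offset=12
After 4 (read(8)): returned 'YG7AHD0V', offset=20
After 5 (seek(+4, CUR)): offset=24
After 6 (read(4)): returned 'KJ2H', offset=28
After 7 (seek(15, SET)): offset=15
After 8 (read(1)): returned 'A', offset=16
After 9 (read(8)): returned 'HD0V3IM5', offset=24
After 10 (seek(2, SET)): offset=2
After 11 (read(4)): returned 'YT4G', offset=6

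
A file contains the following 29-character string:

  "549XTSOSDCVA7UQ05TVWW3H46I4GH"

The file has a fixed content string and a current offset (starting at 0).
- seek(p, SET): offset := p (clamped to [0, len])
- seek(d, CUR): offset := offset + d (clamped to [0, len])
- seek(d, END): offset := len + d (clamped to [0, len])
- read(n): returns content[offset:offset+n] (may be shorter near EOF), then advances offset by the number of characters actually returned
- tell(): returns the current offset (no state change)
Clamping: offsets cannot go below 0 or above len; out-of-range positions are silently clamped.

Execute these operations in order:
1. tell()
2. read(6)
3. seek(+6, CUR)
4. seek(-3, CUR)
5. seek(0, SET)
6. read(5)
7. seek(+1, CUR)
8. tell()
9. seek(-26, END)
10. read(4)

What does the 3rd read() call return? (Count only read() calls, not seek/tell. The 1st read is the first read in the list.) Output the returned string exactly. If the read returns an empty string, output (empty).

Answer: XTSO

Derivation:
After 1 (tell()): offset=0
After 2 (read(6)): returned '549XTS', offset=6
After 3 (seek(+6, CUR)): offset=12
After 4 (seek(-3, CUR)): offset=9
After 5 (seek(0, SET)): offset=0
After 6 (read(5)): returned '549XT', offset=5
After 7 (seek(+1, CUR)): offset=6
After 8 (tell()): offset=6
After 9 (seek(-26, END)): offset=3
After 10 (read(4)): returned 'XTSO', offset=7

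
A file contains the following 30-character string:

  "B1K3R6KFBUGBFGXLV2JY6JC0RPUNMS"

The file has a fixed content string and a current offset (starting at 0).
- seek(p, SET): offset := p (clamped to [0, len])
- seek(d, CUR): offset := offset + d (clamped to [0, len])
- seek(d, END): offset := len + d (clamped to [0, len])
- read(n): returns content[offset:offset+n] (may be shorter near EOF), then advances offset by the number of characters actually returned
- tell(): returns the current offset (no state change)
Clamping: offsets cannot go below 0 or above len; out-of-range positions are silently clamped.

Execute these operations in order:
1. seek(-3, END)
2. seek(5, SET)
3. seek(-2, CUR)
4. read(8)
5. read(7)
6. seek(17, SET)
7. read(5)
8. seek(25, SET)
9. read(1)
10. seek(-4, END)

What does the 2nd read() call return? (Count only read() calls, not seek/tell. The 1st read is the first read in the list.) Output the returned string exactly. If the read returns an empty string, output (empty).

Answer: BFGXLV2

Derivation:
After 1 (seek(-3, END)): offset=27
After 2 (seek(5, SET)): offset=5
After 3 (seek(-2, CUR)): offset=3
After 4 (read(8)): returned '3R6KFBUG', offset=11
After 5 (read(7)): returned 'BFGXLV2', offset=18
After 6 (seek(17, SET)): offset=17
After 7 (read(5)): returned '2JY6J', offset=22
After 8 (seek(25, SET)): offset=25
After 9 (read(1)): returned 'P', offset=26
After 10 (seek(-4, END)): offset=26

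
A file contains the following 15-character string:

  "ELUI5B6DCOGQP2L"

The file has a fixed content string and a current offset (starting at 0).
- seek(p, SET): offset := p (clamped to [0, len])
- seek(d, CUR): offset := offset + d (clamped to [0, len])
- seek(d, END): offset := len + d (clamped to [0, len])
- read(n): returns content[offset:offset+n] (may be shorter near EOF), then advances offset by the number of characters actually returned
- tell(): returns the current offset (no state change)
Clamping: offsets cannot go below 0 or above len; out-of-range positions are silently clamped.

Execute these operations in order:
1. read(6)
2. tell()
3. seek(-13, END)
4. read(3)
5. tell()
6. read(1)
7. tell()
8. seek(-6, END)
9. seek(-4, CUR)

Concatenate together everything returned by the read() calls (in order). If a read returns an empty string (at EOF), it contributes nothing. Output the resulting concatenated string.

Answer: ELUI5BUI5B

Derivation:
After 1 (read(6)): returned 'ELUI5B', offset=6
After 2 (tell()): offset=6
After 3 (seek(-13, END)): offset=2
After 4 (read(3)): returned 'UI5', offset=5
After 5 (tell()): offset=5
After 6 (read(1)): returned 'B', offset=6
After 7 (tell()): offset=6
After 8 (seek(-6, END)): offset=9
After 9 (seek(-4, CUR)): offset=5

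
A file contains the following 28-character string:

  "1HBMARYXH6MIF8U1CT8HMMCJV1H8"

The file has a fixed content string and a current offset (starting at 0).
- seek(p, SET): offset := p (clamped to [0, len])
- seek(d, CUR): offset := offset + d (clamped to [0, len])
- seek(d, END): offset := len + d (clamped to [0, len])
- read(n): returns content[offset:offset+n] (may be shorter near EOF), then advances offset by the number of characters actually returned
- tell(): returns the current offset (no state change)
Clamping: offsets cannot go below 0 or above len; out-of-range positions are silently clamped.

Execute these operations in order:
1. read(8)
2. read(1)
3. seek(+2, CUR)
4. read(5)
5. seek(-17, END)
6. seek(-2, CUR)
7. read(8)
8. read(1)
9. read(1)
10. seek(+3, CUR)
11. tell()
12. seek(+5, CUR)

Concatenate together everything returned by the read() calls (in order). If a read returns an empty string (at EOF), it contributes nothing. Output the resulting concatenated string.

After 1 (read(8)): returned '1HBMARYX', offset=8
After 2 (read(1)): returned 'H', offset=9
After 3 (seek(+2, CUR)): offset=11
After 4 (read(5)): returned 'IF8U1', offset=16
After 5 (seek(-17, END)): offset=11
After 6 (seek(-2, CUR)): offset=9
After 7 (read(8)): returned '6MIF8U1C', offset=17
After 8 (read(1)): returned 'T', offset=18
After 9 (read(1)): returned '8', offset=19
After 10 (seek(+3, CUR)): offset=22
After 11 (tell()): offset=22
After 12 (seek(+5, CUR)): offset=27

Answer: 1HBMARYXHIF8U16MIF8U1CT8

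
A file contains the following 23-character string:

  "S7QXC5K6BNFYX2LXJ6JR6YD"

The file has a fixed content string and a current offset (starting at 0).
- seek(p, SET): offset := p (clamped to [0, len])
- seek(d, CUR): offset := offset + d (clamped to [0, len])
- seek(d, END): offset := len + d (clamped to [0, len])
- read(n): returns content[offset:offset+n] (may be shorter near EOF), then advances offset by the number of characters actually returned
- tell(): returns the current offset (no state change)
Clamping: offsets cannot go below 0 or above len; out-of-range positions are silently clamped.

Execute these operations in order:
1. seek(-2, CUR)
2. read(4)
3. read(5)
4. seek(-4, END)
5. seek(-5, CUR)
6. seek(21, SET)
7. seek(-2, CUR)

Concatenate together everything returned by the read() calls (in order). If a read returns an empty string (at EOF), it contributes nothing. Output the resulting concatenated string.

After 1 (seek(-2, CUR)): offset=0
After 2 (read(4)): returned 'S7QX', offset=4
After 3 (read(5)): returned 'C5K6B', offset=9
After 4 (seek(-4, END)): offset=19
After 5 (seek(-5, CUR)): offset=14
After 6 (seek(21, SET)): offset=21
After 7 (seek(-2, CUR)): offset=19

Answer: S7QXC5K6B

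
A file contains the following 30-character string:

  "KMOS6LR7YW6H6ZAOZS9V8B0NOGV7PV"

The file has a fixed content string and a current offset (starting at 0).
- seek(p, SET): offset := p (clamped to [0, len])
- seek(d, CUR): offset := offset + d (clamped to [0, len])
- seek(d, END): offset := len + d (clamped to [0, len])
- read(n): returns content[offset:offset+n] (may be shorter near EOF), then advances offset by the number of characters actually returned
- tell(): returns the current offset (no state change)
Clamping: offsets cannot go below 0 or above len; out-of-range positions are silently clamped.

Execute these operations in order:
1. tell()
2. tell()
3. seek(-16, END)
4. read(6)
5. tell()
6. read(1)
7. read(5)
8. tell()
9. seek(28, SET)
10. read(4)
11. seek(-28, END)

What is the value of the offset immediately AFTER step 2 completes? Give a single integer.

Answer: 0

Derivation:
After 1 (tell()): offset=0
After 2 (tell()): offset=0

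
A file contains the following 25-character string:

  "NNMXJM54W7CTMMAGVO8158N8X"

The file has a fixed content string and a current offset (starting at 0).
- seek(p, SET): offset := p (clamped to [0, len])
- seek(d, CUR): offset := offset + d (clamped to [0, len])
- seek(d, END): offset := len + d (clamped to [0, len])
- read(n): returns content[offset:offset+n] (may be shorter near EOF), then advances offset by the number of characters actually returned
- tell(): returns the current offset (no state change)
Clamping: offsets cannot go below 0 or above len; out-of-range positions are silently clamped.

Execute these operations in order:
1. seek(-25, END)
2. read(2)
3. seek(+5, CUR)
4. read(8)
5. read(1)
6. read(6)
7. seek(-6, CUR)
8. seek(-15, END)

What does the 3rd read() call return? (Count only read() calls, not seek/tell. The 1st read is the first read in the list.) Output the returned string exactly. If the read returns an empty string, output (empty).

After 1 (seek(-25, END)): offset=0
After 2 (read(2)): returned 'NN', offset=2
After 3 (seek(+5, CUR)): offset=7
After 4 (read(8)): returned '4W7CTMMA', offset=15
After 5 (read(1)): returned 'G', offset=16
After 6 (read(6)): returned 'VO8158', offset=22
After 7 (seek(-6, CUR)): offset=16
After 8 (seek(-15, END)): offset=10

Answer: G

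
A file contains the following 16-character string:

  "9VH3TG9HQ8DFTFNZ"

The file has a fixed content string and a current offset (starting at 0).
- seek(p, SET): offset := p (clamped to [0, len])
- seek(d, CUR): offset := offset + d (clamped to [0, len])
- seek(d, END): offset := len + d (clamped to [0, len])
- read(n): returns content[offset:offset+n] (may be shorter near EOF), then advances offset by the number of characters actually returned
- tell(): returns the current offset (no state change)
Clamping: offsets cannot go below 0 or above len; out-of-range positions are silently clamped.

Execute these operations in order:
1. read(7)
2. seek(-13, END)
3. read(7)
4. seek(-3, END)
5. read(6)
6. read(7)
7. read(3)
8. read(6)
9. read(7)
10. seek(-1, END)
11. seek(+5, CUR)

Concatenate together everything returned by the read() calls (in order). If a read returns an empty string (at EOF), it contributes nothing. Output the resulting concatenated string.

After 1 (read(7)): returned '9VH3TG9', offset=7
After 2 (seek(-13, END)): offset=3
After 3 (read(7)): returned '3TG9HQ8', offset=10
After 4 (seek(-3, END)): offset=13
After 5 (read(6)): returned 'FNZ', offset=16
After 6 (read(7)): returned '', offset=16
After 7 (read(3)): returned '', offset=16
After 8 (read(6)): returned '', offset=16
After 9 (read(7)): returned '', offset=16
After 10 (seek(-1, END)): offset=15
After 11 (seek(+5, CUR)): offset=16

Answer: 9VH3TG93TG9HQ8FNZ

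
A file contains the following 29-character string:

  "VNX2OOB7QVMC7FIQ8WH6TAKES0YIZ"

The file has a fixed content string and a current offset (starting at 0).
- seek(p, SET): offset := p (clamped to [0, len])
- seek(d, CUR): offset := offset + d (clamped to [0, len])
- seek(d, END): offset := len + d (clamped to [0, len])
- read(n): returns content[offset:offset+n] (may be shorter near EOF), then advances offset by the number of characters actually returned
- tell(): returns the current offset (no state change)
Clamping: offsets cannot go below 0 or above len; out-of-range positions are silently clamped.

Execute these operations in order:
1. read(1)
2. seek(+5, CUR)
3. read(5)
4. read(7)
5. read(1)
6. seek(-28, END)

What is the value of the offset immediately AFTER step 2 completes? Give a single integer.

After 1 (read(1)): returned 'V', offset=1
After 2 (seek(+5, CUR)): offset=6

Answer: 6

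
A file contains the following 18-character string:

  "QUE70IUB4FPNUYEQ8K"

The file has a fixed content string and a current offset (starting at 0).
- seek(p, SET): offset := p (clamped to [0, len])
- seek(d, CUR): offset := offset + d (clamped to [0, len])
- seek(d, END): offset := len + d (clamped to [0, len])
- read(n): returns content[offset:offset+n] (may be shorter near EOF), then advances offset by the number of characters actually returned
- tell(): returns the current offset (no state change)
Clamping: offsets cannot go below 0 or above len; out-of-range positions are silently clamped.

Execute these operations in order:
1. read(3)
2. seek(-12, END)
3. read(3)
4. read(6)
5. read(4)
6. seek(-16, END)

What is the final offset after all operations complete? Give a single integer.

After 1 (read(3)): returned 'QUE', offset=3
After 2 (seek(-12, END)): offset=6
After 3 (read(3)): returned 'UB4', offset=9
After 4 (read(6)): returned 'FPNUYE', offset=15
After 5 (read(4)): returned 'Q8K', offset=18
After 6 (seek(-16, END)): offset=2

Answer: 2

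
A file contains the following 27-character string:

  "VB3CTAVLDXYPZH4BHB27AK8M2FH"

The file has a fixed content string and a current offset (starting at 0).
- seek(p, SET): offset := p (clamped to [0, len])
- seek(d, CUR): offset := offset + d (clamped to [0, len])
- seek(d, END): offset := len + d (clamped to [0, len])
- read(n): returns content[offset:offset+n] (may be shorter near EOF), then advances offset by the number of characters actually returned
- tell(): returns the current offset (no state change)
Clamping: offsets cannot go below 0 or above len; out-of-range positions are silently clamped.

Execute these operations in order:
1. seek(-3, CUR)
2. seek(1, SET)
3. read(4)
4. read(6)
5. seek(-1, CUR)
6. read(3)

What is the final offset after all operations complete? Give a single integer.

Answer: 13

Derivation:
After 1 (seek(-3, CUR)): offset=0
After 2 (seek(1, SET)): offset=1
After 3 (read(4)): returned 'B3CT', offset=5
After 4 (read(6)): returned 'AVLDXY', offset=11
After 5 (seek(-1, CUR)): offset=10
After 6 (read(3)): returned 'YPZ', offset=13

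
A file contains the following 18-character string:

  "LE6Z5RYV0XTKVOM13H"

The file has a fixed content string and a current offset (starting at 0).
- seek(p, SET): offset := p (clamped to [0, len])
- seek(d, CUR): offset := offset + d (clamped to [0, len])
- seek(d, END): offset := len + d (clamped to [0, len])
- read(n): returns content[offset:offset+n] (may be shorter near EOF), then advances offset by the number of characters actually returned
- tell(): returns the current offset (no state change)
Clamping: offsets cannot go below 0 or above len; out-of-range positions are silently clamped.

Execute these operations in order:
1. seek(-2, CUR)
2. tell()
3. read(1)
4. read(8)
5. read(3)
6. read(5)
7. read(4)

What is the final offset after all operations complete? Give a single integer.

After 1 (seek(-2, CUR)): offset=0
After 2 (tell()): offset=0
After 3 (read(1)): returned 'L', offset=1
After 4 (read(8)): returned 'E6Z5RYV0', offset=9
After 5 (read(3)): returned 'XTK', offset=12
After 6 (read(5)): returned 'VOM13', offset=17
After 7 (read(4)): returned 'H', offset=18

Answer: 18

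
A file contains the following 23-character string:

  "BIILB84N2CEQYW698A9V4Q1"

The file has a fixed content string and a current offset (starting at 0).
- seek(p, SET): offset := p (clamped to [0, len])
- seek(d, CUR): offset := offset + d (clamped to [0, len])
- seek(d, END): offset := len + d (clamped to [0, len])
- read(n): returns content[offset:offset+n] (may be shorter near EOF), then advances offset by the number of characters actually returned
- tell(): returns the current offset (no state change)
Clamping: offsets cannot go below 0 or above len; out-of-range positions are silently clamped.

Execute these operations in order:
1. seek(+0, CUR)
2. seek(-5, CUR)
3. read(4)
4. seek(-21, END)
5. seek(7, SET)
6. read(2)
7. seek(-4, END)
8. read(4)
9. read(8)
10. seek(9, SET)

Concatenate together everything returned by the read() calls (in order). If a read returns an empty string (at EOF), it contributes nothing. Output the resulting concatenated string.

After 1 (seek(+0, CUR)): offset=0
After 2 (seek(-5, CUR)): offset=0
After 3 (read(4)): returned 'BIIL', offset=4
After 4 (seek(-21, END)): offset=2
After 5 (seek(7, SET)): offset=7
After 6 (read(2)): returned 'N2', offset=9
After 7 (seek(-4, END)): offset=19
After 8 (read(4)): returned 'V4Q1', offset=23
After 9 (read(8)): returned '', offset=23
After 10 (seek(9, SET)): offset=9

Answer: BIILN2V4Q1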